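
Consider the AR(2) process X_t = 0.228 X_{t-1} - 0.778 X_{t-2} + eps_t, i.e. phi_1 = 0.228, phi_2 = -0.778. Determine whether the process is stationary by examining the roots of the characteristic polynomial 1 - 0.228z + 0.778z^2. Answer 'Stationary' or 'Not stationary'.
\text{Stationary}

The AR(p) characteristic polynomial is P(z) = 1 - 0.228z + 0.778z^2.
Stationarity requires all roots to lie outside the unit circle, i.e. |z| > 1 for every root.
Set 1 + (-0.228) z + (0.778) z^2 = 0, i.e. a z^2 + b z + c = 0 with a = 0.778, b = -0.228, c = 1.
Discriminant D = b^2 - 4ac = (-0.228)^2 - 4*(0.778)*1 = 0.051984 - (3.112) = -3.060016.
D < 0, so the roots are the complex-conjugate pair z = (-b +/- i sqrt(-D)) / (2a) = 0.1465 +/- 1.1242i.
For a conjugate pair |z|^2 = z * conj(z) = (product of roots) = c/a = 1/(0.778) = 1.285347, so |z| = sqrt(1.285347) = 1.1337 for both roots.
Moduli of all roots: 1.1337, 1.1337.
All moduli strictly greater than 1? Yes.
Verdict: Stationary.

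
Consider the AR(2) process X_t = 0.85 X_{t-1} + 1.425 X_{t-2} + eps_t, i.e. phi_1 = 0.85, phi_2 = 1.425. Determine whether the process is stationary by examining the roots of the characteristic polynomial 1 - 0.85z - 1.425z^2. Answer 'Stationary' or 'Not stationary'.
\text{Not stationary}

The AR(p) characteristic polynomial is P(z) = 1 - 0.85z - 1.425z^2.
Stationarity requires all roots to lie outside the unit circle, i.e. |z| > 1 for every root.
Set 1 + (-0.85) z + (-1.425) z^2 = 0, i.e. a z^2 + b z + c = 0 with a = -1.425, b = -0.85, c = 1.
Discriminant D = b^2 - 4ac = (-0.85)^2 - 4*(-1.425)*1 = 0.7225 - (-5.7) = 6.4225.
D >= 0, so the roots are real: z = (-b +/- sqrt(D)) / (2a) = (0.85 +/- 2.534265) / (-2.85).
  z_1 = (0.85 + 2.534265) / (-2.85) = -1.1875,   |z_1| = 1.1875.
  z_2 = (0.85 - 2.534265) / (-2.85) = 0.591,   |z_2| = 0.591.
Moduli of all roots: 1.1875, 0.5910.
All moduli strictly greater than 1? No.
Verdict: Not stationary.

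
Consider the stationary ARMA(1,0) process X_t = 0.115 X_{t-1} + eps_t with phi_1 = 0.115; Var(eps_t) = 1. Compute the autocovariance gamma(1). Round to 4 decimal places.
\gamma(1) = 0.1165

Multiply the model equation by X_{t-k} and take expectations. With theta_0 = psi_0 = 1 and psi_j the MA(infinity) weights, this gives
  gamma(k) - sum_i phi_i gamma(k-i) = c_k,
  c_k = sigma^2 * sum_{j=k..q} theta_j psi_{j-k}   (c_k = 0 for k > q),
using gamma(-m) = gamma(m).
Pure AR (q = 0): c_0 = sigma^2 = 1, c_k = 0 for k >= 1.
Equations for k = 0 and k = 1 (AR order 1):
  gamma(0) = phi_1 gamma(1) + c_0
  gamma(1) = phi_1 gamma(0) + c_1
Substituting the second into the first: gamma(0) (1 - phi_1^2) = c_0 + phi_1 c_1, so
  gamma(0) = c_0 / (1 - phi_1^2) = 1 / (1 - (0.115)^2) = 1 / 0.986775 = 1.013402.
  gamma(1) = phi_1 gamma(0) = (0.115)(1.013402) = 0.116541.
Therefore gamma(1) = 0.1165 (to 4 decimal places).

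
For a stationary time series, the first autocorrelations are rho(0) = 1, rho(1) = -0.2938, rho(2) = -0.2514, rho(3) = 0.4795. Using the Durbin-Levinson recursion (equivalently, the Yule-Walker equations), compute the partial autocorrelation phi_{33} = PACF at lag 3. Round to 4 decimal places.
\phi_{33} = 0.3419

The PACF at lag k is phi_{kk}, the last component of the solution
to the Yule-Walker system G_k phi = r_k where
  (G_k)_{ij} = rho(|i - j|), (r_k)_i = rho(i), i,j = 1..k.
Equivalently, Durbin-Levinson gives phi_{kk} iteratively:
  phi_{11} = rho(1)
  phi_{kk} = [rho(k) - sum_{j=1..k-1} phi_{k-1,j} rho(k-j)]
            / [1 - sum_{j=1..k-1} phi_{k-1,j} rho(j)],
  phi_{k,j} = phi_{k-1,j} - phi_{kk} phi_{k-1,k-j},  j = 1..k-1.
Step k = 1:
  phi_11 = rho(1) = -0.2938.
Step k = 2:
  phi_22 = [rho(2) - phi_11 rho(1)] / [1 - phi_11 rho(1)] = [-0.2514 - (-0.2938)(-0.2938)] / [1 - (-0.2938)(-0.2938)]
         = -0.33771844 / 0.91368156 = -0.369624.
  Update: phi_21 = phi_11 - phi_22 phi_11 = -0.2938 - (-0.369624)(-0.2938) = -0.402395.
Step k = 3:
  phi_33 = [rho(3) - phi_21 rho(2) - phi_22 rho(1)] / [1 - phi_21 rho(1) - phi_22 rho(2)]
    numerator   = 0.4795 - (-0.402395)(-0.2514) - (-0.369624)(-0.2938) = 0.26974231
    denominator = 1 - (-0.402395)(-0.2938) - (-0.369624)(-0.2514) = 0.78885279
  phi_33 = 0.26974231 / 0.78885279 = 0.3419.
Therefore phi_{33} = 0.3419.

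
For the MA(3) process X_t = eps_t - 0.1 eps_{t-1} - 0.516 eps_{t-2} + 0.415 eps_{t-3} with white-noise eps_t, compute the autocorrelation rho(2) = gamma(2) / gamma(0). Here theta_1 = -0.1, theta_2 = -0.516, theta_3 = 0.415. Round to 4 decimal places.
\rho(2) = -0.3849

For an MA(q) process with theta_0 = 1, the autocovariance is
  gamma(k) = sigma^2 * sum_{i=0..q-k} theta_i * theta_{i+k},
and rho(k) = gamma(k) / gamma(0). Sigma^2 cancels.
  numerator   = (1)*(-0.516) + (-0.1)*(0.415) = -0.5575.
  denominator = (1)^2 + (-0.1)^2 + (-0.516)^2 + (0.415)^2 = 1.448481.
  rho(2) = -0.5575 / 1.448481 = -0.3849.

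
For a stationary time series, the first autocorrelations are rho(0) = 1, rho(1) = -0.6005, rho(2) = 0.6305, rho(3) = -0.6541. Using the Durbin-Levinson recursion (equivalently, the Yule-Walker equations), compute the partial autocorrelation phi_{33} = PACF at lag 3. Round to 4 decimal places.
\phi_{33} = -0.3460

The PACF at lag k is phi_{kk}, the last component of the solution
to the Yule-Walker system G_k phi = r_k where
  (G_k)_{ij} = rho(|i - j|), (r_k)_i = rho(i), i,j = 1..k.
Equivalently, Durbin-Levinson gives phi_{kk} iteratively:
  phi_{11} = rho(1)
  phi_{kk} = [rho(k) - sum_{j=1..k-1} phi_{k-1,j} rho(k-j)]
            / [1 - sum_{j=1..k-1} phi_{k-1,j} rho(j)],
  phi_{k,j} = phi_{k-1,j} - phi_{kk} phi_{k-1,k-j},  j = 1..k-1.
Step k = 1:
  phi_11 = rho(1) = -0.6005.
Step k = 2:
  phi_22 = [rho(2) - phi_11 rho(1)] / [1 - phi_11 rho(1)] = [0.6305 - (-0.6005)(-0.6005)] / [1 - (-0.6005)(-0.6005)]
         = 0.26989975 / 0.63939975 = 0.422114.
  Update: phi_21 = phi_11 - phi_22 phi_11 = -0.6005 - (0.422114)(-0.6005) = -0.34702.
Step k = 3:
  phi_33 = [rho(3) - phi_21 rho(2) - phi_22 rho(1)] / [1 - phi_21 rho(1) - phi_22 rho(2)]
    numerator   = -0.6541 - (-0.34702)(0.6305) - (0.422114)(-0.6005) = -0.18182403
    denominator = 1 - (-0.34702)(-0.6005) - (0.422114)(0.6305) = 0.52547122
  phi_33 = -0.18182403 / 0.52547122 = -0.346.
Therefore phi_{33} = -0.3460.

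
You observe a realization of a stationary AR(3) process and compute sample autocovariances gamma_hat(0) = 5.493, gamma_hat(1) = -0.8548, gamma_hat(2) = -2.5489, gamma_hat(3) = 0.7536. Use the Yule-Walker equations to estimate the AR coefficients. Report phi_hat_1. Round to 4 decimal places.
\hat\phi_{1} = -0.2670

The Yule-Walker equations for an AR(p) process read, in matrix form,
  Gamma_p phi = r_p,   with   (Gamma_p)_{ij} = gamma(|i - j|),
                       (r_p)_i = gamma(i),   i,j = 1..p.
Substitute the sample gammas (Toeplitz matrix and right-hand side of size 3):
  Gamma_p = [[5.493, -0.8548, -2.5489], [-0.8548, 5.493, -0.8548], [-2.5489, -0.8548, 5.493]]
  r_p     = [-0.8548, -2.5489, 0.7536]
Written out (R1..R3):
  (R1) 5.493 phi_1 - 0.8548 phi_2 - 2.5489 phi_3 = -0.8548
  (R2) -0.8548 phi_1 + 5.493 phi_2 - 0.8548 phi_3 = -2.5489
  (R3) -2.5489 phi_1 - 0.8548 phi_2 + 5.493 phi_3 = 0.7536
Gaussian elimination:
  R2 <- R2 - (-0.8548/5.493) R1 = R2 - (-0.155616) R1:  5.359979 phi_2 - 1.25145 phi_3 = -2.681921
  R3 <- R3 - (-2.5489/5.493) R1 = R3 - (-0.464027) R1:  -1.25145 phi_2 + 4.310242 phi_3 = 0.35695
  R3 <- R3 - (-1.25145/5.359979) R2 = R3 - (-0.23348) R2:  4.018053 phi_3 = -0.269226
Back-substitution:
  phi_hat_3 = -0.269226 / 4.018053 = -0.067004
  phi_hat_2 = (-2.681921 - (-1.25145)(-0.067004)) / 5.359979 = -0.516004
  phi_hat_1 = (-0.8548 - (-0.8548)(-0.516004) - (-2.5489)(-0.067004)) / 5.493 = -0.267007
So phi_hat = [-0.2670, -0.5160, -0.0670].
Therefore phi_hat_1 = -0.2670.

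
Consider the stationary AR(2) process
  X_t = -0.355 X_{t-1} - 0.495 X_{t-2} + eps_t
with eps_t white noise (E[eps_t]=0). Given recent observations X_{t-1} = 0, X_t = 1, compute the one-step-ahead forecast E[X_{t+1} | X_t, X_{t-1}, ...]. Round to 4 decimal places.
E[X_{t+1} \mid \mathcal F_t] = -0.3550

For an AR(p) model X_t = c + sum_i phi_i X_{t-i} + eps_t, the
one-step-ahead conditional mean is
  E[X_{t+1} | X_t, ...] = c + sum_i phi_i X_{t+1-i}.
Substitute known values:
  E[X_{t+1} | ...] = (-0.355) * (1) + (-0.495) * (0)
                   = -0.3550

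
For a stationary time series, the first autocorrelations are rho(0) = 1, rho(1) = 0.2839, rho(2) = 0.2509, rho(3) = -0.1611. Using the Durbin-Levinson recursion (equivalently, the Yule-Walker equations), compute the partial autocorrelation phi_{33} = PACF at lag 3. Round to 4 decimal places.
\phi_{33} = -0.3060

The PACF at lag k is phi_{kk}, the last component of the solution
to the Yule-Walker system G_k phi = r_k where
  (G_k)_{ij} = rho(|i - j|), (r_k)_i = rho(i), i,j = 1..k.
Equivalently, Durbin-Levinson gives phi_{kk} iteratively:
  phi_{11} = rho(1)
  phi_{kk} = [rho(k) - sum_{j=1..k-1} phi_{k-1,j} rho(k-j)]
            / [1 - sum_{j=1..k-1} phi_{k-1,j} rho(j)],
  phi_{k,j} = phi_{k-1,j} - phi_{kk} phi_{k-1,k-j},  j = 1..k-1.
Step k = 1:
  phi_11 = rho(1) = 0.2839.
Step k = 2:
  phi_22 = [rho(2) - phi_11 rho(1)] / [1 - phi_11 rho(1)] = [0.2509 - (0.2839)(0.2839)] / [1 - (0.2839)(0.2839)]
         = 0.17030079 / 0.91940079 = 0.18523.
  Update: phi_21 = phi_11 - phi_22 phi_11 = 0.2839 - (0.18523)(0.2839) = 0.231313.
Step k = 3:
  phi_33 = [rho(3) - phi_21 rho(2) - phi_22 rho(1)] / [1 - phi_21 rho(1) - phi_22 rho(2)]
    numerator   = -0.1611 - (0.231313)(0.2509) - (0.18523)(0.2839) = -0.27172332
    denominator = 1 - (0.231313)(0.2839) - (0.18523)(0.2509) = 0.88785594
  phi_33 = -0.27172332 / 0.88785594 = -0.306.
Therefore phi_{33} = -0.3060.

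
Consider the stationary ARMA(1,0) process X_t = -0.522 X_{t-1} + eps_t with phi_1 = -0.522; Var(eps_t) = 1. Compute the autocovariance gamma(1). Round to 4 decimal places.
\gamma(1) = -0.7175

Multiply the model equation by X_{t-k} and take expectations. With theta_0 = psi_0 = 1 and psi_j the MA(infinity) weights, this gives
  gamma(k) - sum_i phi_i gamma(k-i) = c_k,
  c_k = sigma^2 * sum_{j=k..q} theta_j psi_{j-k}   (c_k = 0 for k > q),
using gamma(-m) = gamma(m).
Pure AR (q = 0): c_0 = sigma^2 = 1, c_k = 0 for k >= 1.
Equations for k = 0 and k = 1 (AR order 1):
  gamma(0) = phi_1 gamma(1) + c_0
  gamma(1) = phi_1 gamma(0) + c_1
Substituting the second into the first: gamma(0) (1 - phi_1^2) = c_0 + phi_1 c_1, so
  gamma(0) = c_0 / (1 - phi_1^2) = 1 / (1 - (-0.522)^2) = 1 / 0.727516 = 1.37454.
  gamma(1) = phi_1 gamma(0) = (-0.522)(1.37454) = -0.71751.
Therefore gamma(1) = -0.7175 (to 4 decimal places).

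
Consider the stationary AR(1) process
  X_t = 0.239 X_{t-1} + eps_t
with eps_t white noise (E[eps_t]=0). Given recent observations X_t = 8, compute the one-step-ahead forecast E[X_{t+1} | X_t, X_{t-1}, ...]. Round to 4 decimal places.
E[X_{t+1} \mid \mathcal F_t] = 1.9120

For an AR(p) model X_t = c + sum_i phi_i X_{t-i} + eps_t, the
one-step-ahead conditional mean is
  E[X_{t+1} | X_t, ...] = c + sum_i phi_i X_{t+1-i}.
Substitute known values:
  E[X_{t+1} | ...] = (0.239) * (8)
                   = 1.9120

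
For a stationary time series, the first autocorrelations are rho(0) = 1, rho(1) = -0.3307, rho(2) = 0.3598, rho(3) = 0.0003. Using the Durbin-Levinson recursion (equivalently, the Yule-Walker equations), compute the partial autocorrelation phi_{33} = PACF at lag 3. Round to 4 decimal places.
\phi_{33} = 0.2180

The PACF at lag k is phi_{kk}, the last component of the solution
to the Yule-Walker system G_k phi = r_k where
  (G_k)_{ij} = rho(|i - j|), (r_k)_i = rho(i), i,j = 1..k.
Equivalently, Durbin-Levinson gives phi_{kk} iteratively:
  phi_{11} = rho(1)
  phi_{kk} = [rho(k) - sum_{j=1..k-1} phi_{k-1,j} rho(k-j)]
            / [1 - sum_{j=1..k-1} phi_{k-1,j} rho(j)],
  phi_{k,j} = phi_{k-1,j} - phi_{kk} phi_{k-1,k-j},  j = 1..k-1.
Step k = 1:
  phi_11 = rho(1) = -0.3307.
Step k = 2:
  phi_22 = [rho(2) - phi_11 rho(1)] / [1 - phi_11 rho(1)] = [0.3598 - (-0.3307)(-0.3307)] / [1 - (-0.3307)(-0.3307)]
         = 0.25043751 / 0.89063751 = 0.281189.
  Update: phi_21 = phi_11 - phi_22 phi_11 = -0.3307 - (0.281189)(-0.3307) = -0.237711.
Step k = 3:
  phi_33 = [rho(3) - phi_21 rho(2) - phi_22 rho(1)] / [1 - phi_21 rho(1) - phi_22 rho(2)]
    numerator   = 0.0003 - (-0.237711)(0.3598) - (0.281189)(-0.3307) = 0.17881756
    denominator = 1 - (-0.237711)(-0.3307) - (0.281189)(0.3598) = 0.82021723
  phi_33 = 0.17881756 / 0.82021723 = 0.218.
Therefore phi_{33} = 0.2180.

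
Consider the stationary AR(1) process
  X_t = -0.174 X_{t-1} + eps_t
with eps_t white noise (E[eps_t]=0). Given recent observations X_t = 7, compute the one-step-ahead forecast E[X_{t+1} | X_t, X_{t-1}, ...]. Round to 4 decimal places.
E[X_{t+1} \mid \mathcal F_t] = -1.2180

For an AR(p) model X_t = c + sum_i phi_i X_{t-i} + eps_t, the
one-step-ahead conditional mean is
  E[X_{t+1} | X_t, ...] = c + sum_i phi_i X_{t+1-i}.
Substitute known values:
  E[X_{t+1} | ...] = (-0.174) * (7)
                   = -1.2180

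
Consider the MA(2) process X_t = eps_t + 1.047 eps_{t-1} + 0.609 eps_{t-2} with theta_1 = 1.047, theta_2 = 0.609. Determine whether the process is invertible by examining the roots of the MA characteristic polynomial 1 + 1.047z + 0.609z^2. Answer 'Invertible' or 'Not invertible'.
\text{Invertible}

The MA(q) characteristic polynomial is P(z) = 1 + 1.047z + 0.609z^2.
Invertibility requires all roots to lie outside the unit circle, i.e. |z| > 1 for every root.
Set 1 + (1.047) z + (0.609) z^2 = 0, i.e. a z^2 + b z + c = 0 with a = 0.609, b = 1.047, c = 1.
Discriminant D = b^2 - 4ac = (1.047)^2 - 4*(0.609)*1 = 1.096209 - (2.436) = -1.339791.
D < 0, so the roots are the complex-conjugate pair z = (-b +/- i sqrt(-D)) / (2a) = -0.8596 +/- 0.9503i.
For a conjugate pair |z|^2 = z * conj(z) = (product of roots) = c/a = 1/(0.609) = 1.642036, so |z| = sqrt(1.642036) = 1.2814 for both roots.
Moduli of all roots: 1.2814, 1.2814.
All moduli strictly greater than 1? Yes.
Verdict: Invertible.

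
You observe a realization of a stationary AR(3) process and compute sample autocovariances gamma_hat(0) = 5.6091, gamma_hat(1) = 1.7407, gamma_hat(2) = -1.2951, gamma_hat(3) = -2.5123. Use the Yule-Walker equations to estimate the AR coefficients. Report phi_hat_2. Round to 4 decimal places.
\hat\phi_{2} = -0.2340

The Yule-Walker equations for an AR(p) process read, in matrix form,
  Gamma_p phi = r_p,   with   (Gamma_p)_{ij} = gamma(|i - j|),
                       (r_p)_i = gamma(i),   i,j = 1..p.
Substitute the sample gammas (Toeplitz matrix and right-hand side of size 3):
  Gamma_p = [[5.6091, 1.7407, -1.2951], [1.7407, 5.6091, 1.7407], [-1.2951, 1.7407, 5.6091]]
  r_p     = [1.7407, -1.2951, -2.5123]
Written out (R1..R3):
  (R1) 5.6091 phi_1 + 1.7407 phi_2 - 1.2951 phi_3 = 1.7407
  (R2) 1.7407 phi_1 + 5.6091 phi_2 + 1.7407 phi_3 = -1.2951
  (R3) -1.2951 phi_1 + 1.7407 phi_2 + 5.6091 phi_3 = -2.5123
Gaussian elimination:
  R2 <- R2 - (1.7407/5.6091) R1 = R2 - (0.310335) R1:  5.0689 phi_2 + 2.142615 phi_3 = -1.8353
  R3 <- R3 - (-1.2951/5.6091) R1 = R3 - (-0.230893) R1:  2.142615 phi_2 + 5.310071 phi_3 = -2.110385
  R3 <- R3 - (2.142615/5.0689) R2 = R3 - (0.422698) R2:  4.404391 phi_3 = -1.334607
Back-substitution:
  phi_hat_3 = -1.334607 / 4.404391 = -0.303017
  phi_hat_2 = (-1.8353 - (2.142615)(-0.303017)) / 5.0689 = -0.233986
  phi_hat_1 = (1.7407 - (1.7407)(-0.233986) - (-1.2951)(-0.303017)) / 5.6091 = 0.312984
So phi_hat = [0.3130, -0.2340, -0.3030].
Therefore phi_hat_2 = -0.2340.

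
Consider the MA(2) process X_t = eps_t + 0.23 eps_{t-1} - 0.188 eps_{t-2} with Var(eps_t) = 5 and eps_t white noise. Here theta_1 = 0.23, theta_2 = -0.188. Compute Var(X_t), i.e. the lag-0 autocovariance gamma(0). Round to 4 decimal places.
\gamma(0) = 5.4412

For an MA(q) process X_t = eps_t + sum_i theta_i eps_{t-i} with
Var(eps_t) = sigma^2, the variance is
  gamma(0) = sigma^2 * (1 + sum_i theta_i^2).
  sum_i theta_i^2 = (0.23)^2 + (-0.188)^2 = 0.0529 + 0.035344 = 0.088244.
  gamma(0) = 5 * (1 + 0.088244) = 5 * 1.088244 = 5.44122, which rounds to 5.4412.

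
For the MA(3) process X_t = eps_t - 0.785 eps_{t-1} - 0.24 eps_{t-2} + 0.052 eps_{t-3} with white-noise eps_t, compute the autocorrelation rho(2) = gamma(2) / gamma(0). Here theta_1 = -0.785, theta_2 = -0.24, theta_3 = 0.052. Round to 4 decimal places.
\rho(2) = -0.1675

For an MA(q) process with theta_0 = 1, the autocovariance is
  gamma(k) = sigma^2 * sum_{i=0..q-k} theta_i * theta_{i+k},
and rho(k) = gamma(k) / gamma(0). Sigma^2 cancels.
  numerator   = (1)*(-0.24) + (-0.785)*(0.052) = -0.28082.
  denominator = (1)^2 + (-0.785)^2 + (-0.24)^2 + (0.052)^2 = 1.676529.
  rho(2) = -0.28082 / 1.676529 = -0.1675.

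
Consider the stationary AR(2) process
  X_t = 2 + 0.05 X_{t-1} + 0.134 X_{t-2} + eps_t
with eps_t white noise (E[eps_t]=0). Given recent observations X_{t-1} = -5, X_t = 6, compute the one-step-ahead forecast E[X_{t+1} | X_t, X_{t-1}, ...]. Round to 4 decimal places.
E[X_{t+1} \mid \mathcal F_t] = 1.6300

For an AR(p) model X_t = c + sum_i phi_i X_{t-i} + eps_t, the
one-step-ahead conditional mean is
  E[X_{t+1} | X_t, ...] = c + sum_i phi_i X_{t+1-i}.
Substitute known values:
  E[X_{t+1} | ...] = 2 + (0.05) * (6) + (0.134) * (-5)
                   = 1.6300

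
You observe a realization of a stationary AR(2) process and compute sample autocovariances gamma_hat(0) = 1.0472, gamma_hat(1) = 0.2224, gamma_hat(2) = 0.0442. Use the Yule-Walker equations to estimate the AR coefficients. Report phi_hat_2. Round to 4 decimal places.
\hat\phi_{2} = -0.0030

The Yule-Walker equations for an AR(p) process read, in matrix form,
  Gamma_p phi = r_p,   with   (Gamma_p)_{ij} = gamma(|i - j|),
                       (r_p)_i = gamma(i),   i,j = 1..p.
Substitute the sample gammas (Toeplitz matrix and right-hand side of size 2):
  Gamma_p = [[1.0472, 0.2224], [0.2224, 1.0472]]
  r_p     = [0.2224, 0.0442]
Written out:
  1.0472 phi_1 + 0.2224 phi_2 = 0.2224
  0.2224 phi_1 + 1.0472 phi_2 = 0.0442
Solve by Cramer's rule:
  det = gamma(0)^2 - gamma(1)^2 = (1.0472)^2 - (0.2224)^2 = 1.09662784 - 0.04946176 = 1.04716608
  phi_hat_1 = [gamma(1) gamma(0) - gamma(1) gamma(2)] / det = [(0.2224)(1.0472) - (0.2224)(0.0442)] / 1.04716608 = 0.2230672 / 1.04716608 = 0.213
  phi_hat_2 = [gamma(0) gamma(2) - gamma(1)^2] / det = [(1.0472)(0.0442) - (0.2224)^2] / 1.04716608 = -0.00317552 / 1.04716608 = -0.003
So phi_hat = [0.2130, -0.0030].
Therefore phi_hat_2 = -0.0030.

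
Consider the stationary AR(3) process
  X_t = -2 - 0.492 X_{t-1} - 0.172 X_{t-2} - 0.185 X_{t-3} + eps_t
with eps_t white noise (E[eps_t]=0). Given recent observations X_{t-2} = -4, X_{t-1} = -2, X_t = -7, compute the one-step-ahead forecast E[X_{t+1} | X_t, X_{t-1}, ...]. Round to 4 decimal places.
E[X_{t+1} \mid \mathcal F_t] = 2.5280

For an AR(p) model X_t = c + sum_i phi_i X_{t-i} + eps_t, the
one-step-ahead conditional mean is
  E[X_{t+1} | X_t, ...] = c + sum_i phi_i X_{t+1-i}.
Substitute known values:
  E[X_{t+1} | ...] = -2 + (-0.492) * (-7) + (-0.172) * (-2) + (-0.185) * (-4)
                   = 2.5280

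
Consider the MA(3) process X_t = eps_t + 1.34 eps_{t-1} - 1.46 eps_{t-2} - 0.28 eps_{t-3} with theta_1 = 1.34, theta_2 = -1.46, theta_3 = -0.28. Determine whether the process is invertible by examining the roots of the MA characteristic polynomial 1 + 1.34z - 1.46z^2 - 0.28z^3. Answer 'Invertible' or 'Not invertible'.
\text{Not invertible}

The MA(q) characteristic polynomial is P(z) = 1 + 1.34z - 1.46z^2 - 0.28z^3.
Invertibility requires all roots to lie outside the unit circle, i.e. |z| > 1 for every root.
Degree 3: look for a simple real root z0 first, then factor out (1 - z/z0) and solve the remaining quadratic.
Testing z0 = -0.5: P(-0.5) = 1 + (1.34)(-0.5) + (-1.46)(-0.5)^2 + (-0.28)(-0.5)^3
  = 1 + (-0.67) + (-0.365) + (0.035) = 0.  So z_0 = -0.5 is a root, |z_0| = 0.5.
Divide out the factor (1 + 2 z) = (1 - z/z0) (since 1/z0 = -2):
  P(z) = (1 + 2 z)(1 + (-0.66) z + (-0.14) z^2)
  [check: z-coef -0.66 - (-2) = 1.34; z^2-coef -0.14 - (-2)(-0.66) = -1.46; z^3-coef -(-2)(-0.14) = -0.28.]
Remaining roots from the quadratic factor 1 + (-0.66) z + (-0.14) z^2:
  Set 1 + (-0.66) z + (-0.14) z^2 = 0, i.e. a z^2 + b z + c = 0 with a = -0.14, b = -0.66, c = 1.
  Discriminant D = b^2 - 4ac = (-0.66)^2 - 4*(-0.14)*1 = 0.4356 - (-0.56) = 0.9956.
  D >= 0, so the roots are real: z = (-b +/- sqrt(D)) / (2a) = (0.66 +/- 0.997798) / (-0.28).
    z_1 = (0.66 + 0.997798) / (-0.28) = -5.9207,   |z_1| = 5.9207.
    z_2 = (0.66 - 0.997798) / (-0.28) = 1.2064,   |z_2| = 1.2064.
Moduli of all roots: 0.5000, 5.9207, 1.2064.
All moduli strictly greater than 1? No.
Verdict: Not invertible.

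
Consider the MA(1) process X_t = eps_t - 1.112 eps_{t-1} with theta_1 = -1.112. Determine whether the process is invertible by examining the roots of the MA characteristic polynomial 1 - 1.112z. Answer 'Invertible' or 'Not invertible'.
\text{Not invertible}

The MA(q) characteristic polynomial is P(z) = 1 - 1.112z.
Invertibility requires all roots to lie outside the unit circle, i.e. |z| > 1 for every root.
This is linear in z: 1 + (-1.112) z = 0  =>  z = -1/(-1.112) = 0.899281,  |z| = 0.899281.
Moduli of all roots: 0.8993.
All moduli strictly greater than 1? No.
Verdict: Not invertible.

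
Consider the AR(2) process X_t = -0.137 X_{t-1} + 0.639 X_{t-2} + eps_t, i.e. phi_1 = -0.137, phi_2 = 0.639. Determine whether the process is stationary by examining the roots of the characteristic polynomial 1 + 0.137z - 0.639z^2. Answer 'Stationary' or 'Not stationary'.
\text{Stationary}

The AR(p) characteristic polynomial is P(z) = 1 + 0.137z - 0.639z^2.
Stationarity requires all roots to lie outside the unit circle, i.e. |z| > 1 for every root.
Set 1 + (0.137) z + (-0.639) z^2 = 0, i.e. a z^2 + b z + c = 0 with a = -0.639, b = 0.137, c = 1.
Discriminant D = b^2 - 4ac = (0.137)^2 - 4*(-0.639)*1 = 0.018769 - (-2.556) = 2.574769.
D >= 0, so the roots are real: z = (-b +/- sqrt(D)) / (2a) = (-0.137 +/- 1.604609) / (-1.278).
  z_1 = (-0.137 + 1.604609) / (-1.278) = -1.1484,   |z_1| = 1.1484.
  z_2 = (-0.137 - 1.604609) / (-1.278) = 1.3628,   |z_2| = 1.3628.
Moduli of all roots: 1.1484, 1.3628.
All moduli strictly greater than 1? Yes.
Verdict: Stationary.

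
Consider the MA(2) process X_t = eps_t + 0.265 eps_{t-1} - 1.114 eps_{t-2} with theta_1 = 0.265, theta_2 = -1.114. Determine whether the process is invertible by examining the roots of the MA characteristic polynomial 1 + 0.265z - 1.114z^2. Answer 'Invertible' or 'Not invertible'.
\text{Not invertible}

The MA(q) characteristic polynomial is P(z) = 1 + 0.265z - 1.114z^2.
Invertibility requires all roots to lie outside the unit circle, i.e. |z| > 1 for every root.
Set 1 + (0.265) z + (-1.114) z^2 = 0, i.e. a z^2 + b z + c = 0 with a = -1.114, b = 0.265, c = 1.
Discriminant D = b^2 - 4ac = (0.265)^2 - 4*(-1.114)*1 = 0.070225 - (-4.456) = 4.526225.
D >= 0, so the roots are real: z = (-b +/- sqrt(D)) / (2a) = (-0.265 +/- 2.127493) / (-2.228).
  z_1 = (-0.265 + 2.127493) / (-2.228) = -0.8359,   |z_1| = 0.8359.
  z_2 = (-0.265 - 2.127493) / (-2.228) = 1.0738,   |z_2| = 1.0738.
Moduli of all roots: 0.8359, 1.0738.
All moduli strictly greater than 1? No.
Verdict: Not invertible.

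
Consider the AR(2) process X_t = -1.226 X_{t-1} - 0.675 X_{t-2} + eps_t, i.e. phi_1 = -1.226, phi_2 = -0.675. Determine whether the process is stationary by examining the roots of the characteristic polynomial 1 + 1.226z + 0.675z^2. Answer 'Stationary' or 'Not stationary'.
\text{Stationary}

The AR(p) characteristic polynomial is P(z) = 1 + 1.226z + 0.675z^2.
Stationarity requires all roots to lie outside the unit circle, i.e. |z| > 1 for every root.
Set 1 + (1.226) z + (0.675) z^2 = 0, i.e. a z^2 + b z + c = 0 with a = 0.675, b = 1.226, c = 1.
Discriminant D = b^2 - 4ac = (1.226)^2 - 4*(0.675)*1 = 1.503076 - (2.7) = -1.196924.
D < 0, so the roots are the complex-conjugate pair z = (-b +/- i sqrt(-D)) / (2a) = -0.9081 +/- 0.8104i.
For a conjugate pair |z|^2 = z * conj(z) = (product of roots) = c/a = 1/(0.675) = 1.481481, so |z| = sqrt(1.481481) = 1.2172 for both roots.
Moduli of all roots: 1.2172, 1.2172.
All moduli strictly greater than 1? Yes.
Verdict: Stationary.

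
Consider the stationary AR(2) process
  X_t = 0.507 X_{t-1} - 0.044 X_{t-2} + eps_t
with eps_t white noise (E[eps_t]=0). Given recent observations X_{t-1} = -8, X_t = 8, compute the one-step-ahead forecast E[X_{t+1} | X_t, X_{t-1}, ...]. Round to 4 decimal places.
E[X_{t+1} \mid \mathcal F_t] = 4.4080

For an AR(p) model X_t = c + sum_i phi_i X_{t-i} + eps_t, the
one-step-ahead conditional mean is
  E[X_{t+1} | X_t, ...] = c + sum_i phi_i X_{t+1-i}.
Substitute known values:
  E[X_{t+1} | ...] = (0.507) * (8) + (-0.044) * (-8)
                   = 4.4080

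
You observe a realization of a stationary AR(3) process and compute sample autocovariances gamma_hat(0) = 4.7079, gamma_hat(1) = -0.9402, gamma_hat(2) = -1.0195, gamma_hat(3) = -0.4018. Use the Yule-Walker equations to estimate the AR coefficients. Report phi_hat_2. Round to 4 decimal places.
\hat\phi_{2} = -0.3220

The Yule-Walker equations for an AR(p) process read, in matrix form,
  Gamma_p phi = r_p,   with   (Gamma_p)_{ij} = gamma(|i - j|),
                       (r_p)_i = gamma(i),   i,j = 1..p.
Substitute the sample gammas (Toeplitz matrix and right-hand side of size 3):
  Gamma_p = [[4.7079, -0.9402, -1.0195], [-0.9402, 4.7079, -0.9402], [-1.0195, -0.9402, 4.7079]]
  r_p     = [-0.9402, -1.0195, -0.4018]
Written out (R1..R3):
  (R1) 4.7079 phi_1 - 0.9402 phi_2 - 1.0195 phi_3 = -0.9402
  (R2) -0.9402 phi_1 + 4.7079 phi_2 - 0.9402 phi_3 = -1.0195
  (R3) -1.0195 phi_1 - 0.9402 phi_2 + 4.7079 phi_3 = -0.4018
Gaussian elimination:
  R2 <- R2 - (-0.9402/4.7079) R1 = R2 - (-0.199707) R1:  4.520136 phi_2 - 1.143801 phi_3 = -1.207264
  R3 <- R3 - (-1.0195/4.7079) R1 = R3 - (-0.216551) R1:  -1.143801 phi_2 + 4.487126 phi_3 = -0.605401
  R3 <- R3 - (-1.143801/4.520136) R2 = R3 - (-0.253046) R2:  4.197692 phi_3 = -0.910894
Back-substitution:
  phi_hat_3 = -0.910894 / 4.197692 = -0.216999
  phi_hat_2 = (-1.207264 - (-1.143801)(-0.216999)) / 4.520136 = -0.321997
  phi_hat_1 = (-0.9402 - (-0.9402)(-0.321997) - (-1.0195)(-0.216999)) / 4.7079 = -0.311003
So phi_hat = [-0.3110, -0.3220, -0.2170].
Therefore phi_hat_2 = -0.3220.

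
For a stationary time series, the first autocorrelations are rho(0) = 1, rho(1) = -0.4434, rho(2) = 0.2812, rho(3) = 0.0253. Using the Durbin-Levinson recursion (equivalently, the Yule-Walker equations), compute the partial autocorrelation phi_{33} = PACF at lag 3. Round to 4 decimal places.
\phi_{33} = 0.2310

The PACF at lag k is phi_{kk}, the last component of the solution
to the Yule-Walker system G_k phi = r_k where
  (G_k)_{ij} = rho(|i - j|), (r_k)_i = rho(i), i,j = 1..k.
Equivalently, Durbin-Levinson gives phi_{kk} iteratively:
  phi_{11} = rho(1)
  phi_{kk} = [rho(k) - sum_{j=1..k-1} phi_{k-1,j} rho(k-j)]
            / [1 - sum_{j=1..k-1} phi_{k-1,j} rho(j)],
  phi_{k,j} = phi_{k-1,j} - phi_{kk} phi_{k-1,k-j},  j = 1..k-1.
Step k = 1:
  phi_11 = rho(1) = -0.4434.
Step k = 2:
  phi_22 = [rho(2) - phi_11 rho(1)] / [1 - phi_11 rho(1)] = [0.2812 - (-0.4434)(-0.4434)] / [1 - (-0.4434)(-0.4434)]
         = 0.08459644 / 0.80339644 = 0.105298.
  Update: phi_21 = phi_11 - phi_22 phi_11 = -0.4434 - (0.105298)(-0.4434) = -0.396711.
Step k = 3:
  phi_33 = [rho(3) - phi_21 rho(2) - phi_22 rho(1)] / [1 - phi_21 rho(1) - phi_22 rho(2)]
    numerator   = 0.0253 - (-0.396711)(0.2812) - (0.105298)(-0.4434) = 0.18354439
    denominator = 1 - (-0.396711)(-0.4434) - (0.105298)(0.2812) = 0.79448856
  phi_33 = 0.18354439 / 0.79448856 = 0.231.
Therefore phi_{33} = 0.2310.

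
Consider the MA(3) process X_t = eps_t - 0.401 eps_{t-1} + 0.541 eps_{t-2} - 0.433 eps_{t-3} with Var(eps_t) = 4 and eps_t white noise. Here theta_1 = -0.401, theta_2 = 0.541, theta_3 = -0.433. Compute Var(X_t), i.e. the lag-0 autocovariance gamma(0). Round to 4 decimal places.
\gamma(0) = 6.5639

For an MA(q) process X_t = eps_t + sum_i theta_i eps_{t-i} with
Var(eps_t) = sigma^2, the variance is
  gamma(0) = sigma^2 * (1 + sum_i theta_i^2).
  sum_i theta_i^2 = (-0.401)^2 + (0.541)^2 + (-0.433)^2 = 0.160801 + 0.292681 + 0.187489 = 0.640971.
  gamma(0) = 4 * (1 + 0.640971) = 4 * 1.640971 = 6.563884, which rounds to 6.5639.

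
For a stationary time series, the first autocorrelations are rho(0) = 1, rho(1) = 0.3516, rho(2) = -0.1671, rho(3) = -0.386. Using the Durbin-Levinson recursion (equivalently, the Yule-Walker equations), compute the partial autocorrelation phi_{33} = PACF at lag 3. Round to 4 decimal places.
\phi_{33} = -0.2450

The PACF at lag k is phi_{kk}, the last component of the solution
to the Yule-Walker system G_k phi = r_k where
  (G_k)_{ij} = rho(|i - j|), (r_k)_i = rho(i), i,j = 1..k.
Equivalently, Durbin-Levinson gives phi_{kk} iteratively:
  phi_{11} = rho(1)
  phi_{kk} = [rho(k) - sum_{j=1..k-1} phi_{k-1,j} rho(k-j)]
            / [1 - sum_{j=1..k-1} phi_{k-1,j} rho(j)],
  phi_{k,j} = phi_{k-1,j} - phi_{kk} phi_{k-1,k-j},  j = 1..k-1.
Step k = 1:
  phi_11 = rho(1) = 0.3516.
Step k = 2:
  phi_22 = [rho(2) - phi_11 rho(1)] / [1 - phi_11 rho(1)] = [-0.1671 - (0.3516)(0.3516)] / [1 - (0.3516)(0.3516)]
         = -0.29072256 / 0.87637744 = -0.331732.
  Update: phi_21 = phi_11 - phi_22 phi_11 = 0.3516 - (-0.331732)(0.3516) = 0.468237.
Step k = 3:
  phi_33 = [rho(3) - phi_21 rho(2) - phi_22 rho(1)] / [1 - phi_21 rho(1) - phi_22 rho(2)]
    numerator   = -0.386 - (0.468237)(-0.1671) - (-0.331732)(0.3516) = -0.19112058
    denominator = 1 - (0.468237)(0.3516) - (-0.331732)(-0.1671) = 0.77993542
  phi_33 = -0.19112058 / 0.77993542 = -0.245.
Therefore phi_{33} = -0.2450.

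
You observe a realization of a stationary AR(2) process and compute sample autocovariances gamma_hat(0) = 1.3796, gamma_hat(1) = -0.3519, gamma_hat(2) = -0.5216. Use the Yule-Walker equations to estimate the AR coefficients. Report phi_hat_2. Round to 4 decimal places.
\hat\phi_{2} = -0.4740

The Yule-Walker equations for an AR(p) process read, in matrix form,
  Gamma_p phi = r_p,   with   (Gamma_p)_{ij} = gamma(|i - j|),
                       (r_p)_i = gamma(i),   i,j = 1..p.
Substitute the sample gammas (Toeplitz matrix and right-hand side of size 2):
  Gamma_p = [[1.3796, -0.3519], [-0.3519, 1.3796]]
  r_p     = [-0.3519, -0.5216]
Written out:
  1.3796 phi_1 - 0.3519 phi_2 = -0.3519
  -0.3519 phi_1 + 1.3796 phi_2 = -0.5216
Solve by Cramer's rule:
  det = gamma(0)^2 - gamma(1)^2 = (1.3796)^2 - (-0.3519)^2 = 1.90329616 - 0.12383361 = 1.77946255
  phi_hat_1 = [gamma(1) gamma(0) - gamma(1) gamma(2)] / det = [(-0.3519)(1.3796) - (-0.3519)(-0.5216)] / 1.77946255 = -0.66903228 / 1.77946255 = -0.376
  phi_hat_2 = [gamma(0) gamma(2) - gamma(1)^2] / det = [(1.3796)(-0.5216) - (-0.3519)^2] / 1.77946255 = -0.84343297 / 1.77946255 = -0.474
So phi_hat = [-0.3760, -0.4740].
Therefore phi_hat_2 = -0.4740.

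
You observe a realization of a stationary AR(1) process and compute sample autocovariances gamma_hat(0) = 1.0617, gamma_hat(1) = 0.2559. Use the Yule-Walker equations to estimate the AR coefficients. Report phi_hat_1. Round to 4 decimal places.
\hat\phi_{1} = 0.2410

The Yule-Walker equations for an AR(p) process read, in matrix form,
  Gamma_p phi = r_p,   with   (Gamma_p)_{ij} = gamma(|i - j|),
                       (r_p)_i = gamma(i),   i,j = 1..p.
Substitute the sample gammas (Toeplitz matrix and right-hand side of size 1):
  Gamma_p = [[1.0617]]
  r_p     = [0.2559]
With p = 1 this is the single equation gamma(0) phi_1 = gamma(1):
  phi_hat_1 = gamma(1) / gamma(0) = 0.2559 / 1.0617 = 0.2410.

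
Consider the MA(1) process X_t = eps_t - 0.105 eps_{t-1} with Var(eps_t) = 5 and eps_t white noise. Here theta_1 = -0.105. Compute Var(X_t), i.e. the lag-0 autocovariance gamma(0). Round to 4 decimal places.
\gamma(0) = 5.0551

For an MA(q) process X_t = eps_t + sum_i theta_i eps_{t-i} with
Var(eps_t) = sigma^2, the variance is
  gamma(0) = sigma^2 * (1 + sum_i theta_i^2).
  sum_i theta_i^2 = (-0.105)^2 = 0.011025.
  gamma(0) = 5 * (1 + 0.011025) = 5 * 1.011025 = 5.055125, which rounds to 5.0551.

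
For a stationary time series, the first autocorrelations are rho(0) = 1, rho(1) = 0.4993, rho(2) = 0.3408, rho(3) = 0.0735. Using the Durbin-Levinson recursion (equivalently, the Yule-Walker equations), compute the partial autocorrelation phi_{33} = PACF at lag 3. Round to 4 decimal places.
\phi_{33} = -0.1849

The PACF at lag k is phi_{kk}, the last component of the solution
to the Yule-Walker system G_k phi = r_k where
  (G_k)_{ij} = rho(|i - j|), (r_k)_i = rho(i), i,j = 1..k.
Equivalently, Durbin-Levinson gives phi_{kk} iteratively:
  phi_{11} = rho(1)
  phi_{kk} = [rho(k) - sum_{j=1..k-1} phi_{k-1,j} rho(k-j)]
            / [1 - sum_{j=1..k-1} phi_{k-1,j} rho(j)],
  phi_{k,j} = phi_{k-1,j} - phi_{kk} phi_{k-1,k-j},  j = 1..k-1.
Step k = 1:
  phi_11 = rho(1) = 0.4993.
Step k = 2:
  phi_22 = [rho(2) - phi_11 rho(1)] / [1 - phi_11 rho(1)] = [0.3408 - (0.4993)(0.4993)] / [1 - (0.4993)(0.4993)]
         = 0.09149951 / 0.75069951 = 0.121886.
  Update: phi_21 = phi_11 - phi_22 phi_11 = 0.4993 - (0.121886)(0.4993) = 0.438442.
Step k = 3:
  phi_33 = [rho(3) - phi_21 rho(2) - phi_22 rho(1)] / [1 - phi_21 rho(1) - phi_22 rho(2)]
    numerator   = 0.0735 - (0.438442)(0.3408) - (0.121886)(0.4993) = -0.13677871
    denominator = 1 - (0.438442)(0.4993) - (0.121886)(0.3408) = 0.73954703
  phi_33 = -0.13677871 / 0.73954703 = -0.1849.
Therefore phi_{33} = -0.1849.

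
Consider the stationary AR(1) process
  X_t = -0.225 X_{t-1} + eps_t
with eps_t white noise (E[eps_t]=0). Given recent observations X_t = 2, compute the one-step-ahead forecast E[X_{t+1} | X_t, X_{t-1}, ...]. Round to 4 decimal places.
E[X_{t+1} \mid \mathcal F_t] = -0.4500

For an AR(p) model X_t = c + sum_i phi_i X_{t-i} + eps_t, the
one-step-ahead conditional mean is
  E[X_{t+1} | X_t, ...] = c + sum_i phi_i X_{t+1-i}.
Substitute known values:
  E[X_{t+1} | ...] = (-0.225) * (2)
                   = -0.4500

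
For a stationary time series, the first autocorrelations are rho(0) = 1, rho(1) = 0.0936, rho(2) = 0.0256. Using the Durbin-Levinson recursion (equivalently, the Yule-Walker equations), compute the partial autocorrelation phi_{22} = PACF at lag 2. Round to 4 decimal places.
\phi_{22} = 0.0170

The PACF at lag k is phi_{kk}, the last component of the solution
to the Yule-Walker system G_k phi = r_k where
  (G_k)_{ij} = rho(|i - j|), (r_k)_i = rho(i), i,j = 1..k.
Equivalently, Durbin-Levinson gives phi_{kk} iteratively:
  phi_{11} = rho(1)
  phi_{kk} = [rho(k) - sum_{j=1..k-1} phi_{k-1,j} rho(k-j)]
            / [1 - sum_{j=1..k-1} phi_{k-1,j} rho(j)],
  phi_{k,j} = phi_{k-1,j} - phi_{kk} phi_{k-1,k-j},  j = 1..k-1.
Step k = 1:
  phi_11 = rho(1) = 0.0936.
Step k = 2:
  phi_22 = [rho(2) - phi_11 rho(1)] / [1 - phi_11 rho(1)] = [0.0256 - (0.0936)(0.0936)] / [1 - (0.0936)(0.0936)]
         = 0.01683904 / 0.99123904 = 0.017.
Therefore phi_{22} = 0.0170.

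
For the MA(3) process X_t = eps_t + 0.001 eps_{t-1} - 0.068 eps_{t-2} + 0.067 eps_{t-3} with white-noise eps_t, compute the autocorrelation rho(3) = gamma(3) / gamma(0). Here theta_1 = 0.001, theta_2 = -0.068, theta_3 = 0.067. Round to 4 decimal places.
\rho(3) = 0.0664

For an MA(q) process with theta_0 = 1, the autocovariance is
  gamma(k) = sigma^2 * sum_{i=0..q-k} theta_i * theta_{i+k},
and rho(k) = gamma(k) / gamma(0). Sigma^2 cancels.
  numerator   = (1)*(0.067) = 0.067.
  denominator = (1)^2 + (0.001)^2 + (-0.068)^2 + (0.067)^2 = 1.009114.
  rho(3) = 0.067 / 1.009114 = 0.0664.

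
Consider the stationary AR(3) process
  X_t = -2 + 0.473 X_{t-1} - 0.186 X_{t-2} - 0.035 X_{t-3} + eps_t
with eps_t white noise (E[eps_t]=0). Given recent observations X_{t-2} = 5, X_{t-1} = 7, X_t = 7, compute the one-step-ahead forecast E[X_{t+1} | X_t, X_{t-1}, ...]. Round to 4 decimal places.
E[X_{t+1} \mid \mathcal F_t] = -0.1660

For an AR(p) model X_t = c + sum_i phi_i X_{t-i} + eps_t, the
one-step-ahead conditional mean is
  E[X_{t+1} | X_t, ...] = c + sum_i phi_i X_{t+1-i}.
Substitute known values:
  E[X_{t+1} | ...] = -2 + (0.473) * (7) + (-0.186) * (7) + (-0.035) * (5)
                   = -0.1660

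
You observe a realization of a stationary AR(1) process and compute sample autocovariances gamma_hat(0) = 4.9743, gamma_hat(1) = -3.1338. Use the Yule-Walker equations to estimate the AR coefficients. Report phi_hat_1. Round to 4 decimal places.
\hat\phi_{1} = -0.6300

The Yule-Walker equations for an AR(p) process read, in matrix form,
  Gamma_p phi = r_p,   with   (Gamma_p)_{ij} = gamma(|i - j|),
                       (r_p)_i = gamma(i),   i,j = 1..p.
Substitute the sample gammas (Toeplitz matrix and right-hand side of size 1):
  Gamma_p = [[4.9743]]
  r_p     = [-3.1338]
With p = 1 this is the single equation gamma(0) phi_1 = gamma(1):
  phi_hat_1 = gamma(1) / gamma(0) = -3.1338 / 4.9743 = -0.6300.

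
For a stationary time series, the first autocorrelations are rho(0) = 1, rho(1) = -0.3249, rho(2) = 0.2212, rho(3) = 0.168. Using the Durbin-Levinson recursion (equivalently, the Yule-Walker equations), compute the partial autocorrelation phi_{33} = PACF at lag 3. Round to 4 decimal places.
\phi_{33} = 0.3099

The PACF at lag k is phi_{kk}, the last component of the solution
to the Yule-Walker system G_k phi = r_k where
  (G_k)_{ij} = rho(|i - j|), (r_k)_i = rho(i), i,j = 1..k.
Equivalently, Durbin-Levinson gives phi_{kk} iteratively:
  phi_{11} = rho(1)
  phi_{kk} = [rho(k) - sum_{j=1..k-1} phi_{k-1,j} rho(k-j)]
            / [1 - sum_{j=1..k-1} phi_{k-1,j} rho(j)],
  phi_{k,j} = phi_{k-1,j} - phi_{kk} phi_{k-1,k-j},  j = 1..k-1.
Step k = 1:
  phi_11 = rho(1) = -0.3249.
Step k = 2:
  phi_22 = [rho(2) - phi_11 rho(1)] / [1 - phi_11 rho(1)] = [0.2212 - (-0.3249)(-0.3249)] / [1 - (-0.3249)(-0.3249)]
         = 0.11563999 / 0.89443999 = 0.129288.
  Update: phi_21 = phi_11 - phi_22 phi_11 = -0.3249 - (0.129288)(-0.3249) = -0.282894.
Step k = 3:
  phi_33 = [rho(3) - phi_21 rho(2) - phi_22 rho(1)] / [1 - phi_21 rho(1) - phi_22 rho(2)]
    numerator   = 0.168 - (-0.282894)(0.2212) - (0.129288)(-0.3249) = 0.27258179
    denominator = 1 - (-0.282894)(-0.3249) - (0.129288)(0.2212) = 0.87948917
  phi_33 = 0.27258179 / 0.87948917 = 0.3099.
Therefore phi_{33} = 0.3099.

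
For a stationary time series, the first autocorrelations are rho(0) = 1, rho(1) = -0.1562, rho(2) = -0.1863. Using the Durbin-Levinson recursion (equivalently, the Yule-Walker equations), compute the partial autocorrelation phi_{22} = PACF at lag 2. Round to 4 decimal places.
\phi_{22} = -0.2160

The PACF at lag k is phi_{kk}, the last component of the solution
to the Yule-Walker system G_k phi = r_k where
  (G_k)_{ij} = rho(|i - j|), (r_k)_i = rho(i), i,j = 1..k.
Equivalently, Durbin-Levinson gives phi_{kk} iteratively:
  phi_{11} = rho(1)
  phi_{kk} = [rho(k) - sum_{j=1..k-1} phi_{k-1,j} rho(k-j)]
            / [1 - sum_{j=1..k-1} phi_{k-1,j} rho(j)],
  phi_{k,j} = phi_{k-1,j} - phi_{kk} phi_{k-1,k-j},  j = 1..k-1.
Step k = 1:
  phi_11 = rho(1) = -0.1562.
Step k = 2:
  phi_22 = [rho(2) - phi_11 rho(1)] / [1 - phi_11 rho(1)] = [-0.1863 - (-0.1562)(-0.1562)] / [1 - (-0.1562)(-0.1562)]
         = -0.21069844 / 0.97560156 = -0.216.
Therefore phi_{22} = -0.2160.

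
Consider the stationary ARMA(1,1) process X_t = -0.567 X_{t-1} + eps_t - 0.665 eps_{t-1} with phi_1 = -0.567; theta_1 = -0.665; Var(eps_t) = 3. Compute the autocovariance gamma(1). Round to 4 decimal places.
\gamma(1) = -7.5011

Multiply the model equation by X_{t-k} and take expectations. With theta_0 = psi_0 = 1 and psi_j the MA(infinity) weights, this gives
  gamma(k) - sum_i phi_i gamma(k-i) = c_k,
  c_k = sigma^2 * sum_{j=k..q} theta_j psi_{j-k}   (c_k = 0 for k > q),
using gamma(-m) = gamma(m).
psi-weights needed (psi_j = theta_j + sum_i phi_i psi_{j-i}):
  psi_1 = theta_1 + phi_1 = -0.665 + (-0.567) = -1.232
Right-hand sides:
  c_0 = sigma^2 (1 + theta_1 psi_1) = 3 * (1 + (-0.665)(-1.232)) = 3 * 1.81928 = 5.45784
  c_1 = sigma^2 theta_1 = 3 * (-0.665) = -1.995
  c_2 = 0
Equations for k = 0 and k = 1 (AR order 1):
  gamma(0) = phi_1 gamma(1) + c_0
  gamma(1) = phi_1 gamma(0) + c_1
Substituting the second into the first: gamma(0) (1 - phi_1^2) = c_0 + phi_1 c_1, so
  gamma(0) = (c_0 + phi_1 c_1) / (1 - phi_1^2) = (5.45784 + (-0.567)(-1.995)) / (1 - (-0.567)^2) = 6.589005 / 0.678511 = 9.710977.
  gamma(1) = phi_1 gamma(0) + c_1 = (-0.567)(9.710977) + (-1.995) = -7.501124.
Therefore gamma(1) = -7.5011 (to 4 decimal places).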